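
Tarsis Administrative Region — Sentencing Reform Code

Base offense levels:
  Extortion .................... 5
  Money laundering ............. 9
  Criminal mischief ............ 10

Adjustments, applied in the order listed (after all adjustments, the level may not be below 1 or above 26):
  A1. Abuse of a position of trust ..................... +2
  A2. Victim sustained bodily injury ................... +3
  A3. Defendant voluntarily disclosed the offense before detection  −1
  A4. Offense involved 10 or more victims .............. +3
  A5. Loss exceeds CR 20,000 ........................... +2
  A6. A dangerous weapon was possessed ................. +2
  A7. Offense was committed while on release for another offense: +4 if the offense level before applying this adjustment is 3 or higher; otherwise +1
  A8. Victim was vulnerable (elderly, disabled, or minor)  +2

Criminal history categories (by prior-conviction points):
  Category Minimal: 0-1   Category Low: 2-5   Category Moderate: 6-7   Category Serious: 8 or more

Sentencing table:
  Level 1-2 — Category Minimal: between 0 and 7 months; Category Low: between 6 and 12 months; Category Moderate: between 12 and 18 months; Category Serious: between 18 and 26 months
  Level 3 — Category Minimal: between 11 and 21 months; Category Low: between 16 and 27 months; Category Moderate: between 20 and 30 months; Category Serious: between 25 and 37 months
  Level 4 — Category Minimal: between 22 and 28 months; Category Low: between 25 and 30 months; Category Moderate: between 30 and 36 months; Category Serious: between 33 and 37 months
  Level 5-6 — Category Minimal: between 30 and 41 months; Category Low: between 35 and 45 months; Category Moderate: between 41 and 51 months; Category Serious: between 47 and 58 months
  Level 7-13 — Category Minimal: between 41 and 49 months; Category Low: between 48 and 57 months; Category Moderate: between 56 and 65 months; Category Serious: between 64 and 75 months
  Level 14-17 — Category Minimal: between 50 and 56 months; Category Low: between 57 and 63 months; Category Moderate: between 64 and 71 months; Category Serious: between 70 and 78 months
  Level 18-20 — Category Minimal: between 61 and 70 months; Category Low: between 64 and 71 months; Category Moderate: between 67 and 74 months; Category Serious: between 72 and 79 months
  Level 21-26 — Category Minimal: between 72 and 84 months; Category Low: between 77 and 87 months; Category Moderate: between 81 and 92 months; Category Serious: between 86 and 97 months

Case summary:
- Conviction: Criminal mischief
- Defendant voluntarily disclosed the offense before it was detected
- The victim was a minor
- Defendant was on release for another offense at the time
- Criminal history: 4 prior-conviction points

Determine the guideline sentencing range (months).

57-63 months

Base offense level for criminal mischief: 10.
A2 does not apply.
A3 applies: 10 − 1 = 9.
A5 does not apply.
A6 does not apply.
A7 applies (level before this adjustment is 9 ≥ 3, so +4): 9 + 4 = 13.
A8 applies: 13 + 2 = 15.
Final offense level: 15.
Criminal history: 4 prior points → Category Low (2-5).
Level 15 falls in the 14-17 band.
Grid: Level 14-17 × Category Low = 57-63 months.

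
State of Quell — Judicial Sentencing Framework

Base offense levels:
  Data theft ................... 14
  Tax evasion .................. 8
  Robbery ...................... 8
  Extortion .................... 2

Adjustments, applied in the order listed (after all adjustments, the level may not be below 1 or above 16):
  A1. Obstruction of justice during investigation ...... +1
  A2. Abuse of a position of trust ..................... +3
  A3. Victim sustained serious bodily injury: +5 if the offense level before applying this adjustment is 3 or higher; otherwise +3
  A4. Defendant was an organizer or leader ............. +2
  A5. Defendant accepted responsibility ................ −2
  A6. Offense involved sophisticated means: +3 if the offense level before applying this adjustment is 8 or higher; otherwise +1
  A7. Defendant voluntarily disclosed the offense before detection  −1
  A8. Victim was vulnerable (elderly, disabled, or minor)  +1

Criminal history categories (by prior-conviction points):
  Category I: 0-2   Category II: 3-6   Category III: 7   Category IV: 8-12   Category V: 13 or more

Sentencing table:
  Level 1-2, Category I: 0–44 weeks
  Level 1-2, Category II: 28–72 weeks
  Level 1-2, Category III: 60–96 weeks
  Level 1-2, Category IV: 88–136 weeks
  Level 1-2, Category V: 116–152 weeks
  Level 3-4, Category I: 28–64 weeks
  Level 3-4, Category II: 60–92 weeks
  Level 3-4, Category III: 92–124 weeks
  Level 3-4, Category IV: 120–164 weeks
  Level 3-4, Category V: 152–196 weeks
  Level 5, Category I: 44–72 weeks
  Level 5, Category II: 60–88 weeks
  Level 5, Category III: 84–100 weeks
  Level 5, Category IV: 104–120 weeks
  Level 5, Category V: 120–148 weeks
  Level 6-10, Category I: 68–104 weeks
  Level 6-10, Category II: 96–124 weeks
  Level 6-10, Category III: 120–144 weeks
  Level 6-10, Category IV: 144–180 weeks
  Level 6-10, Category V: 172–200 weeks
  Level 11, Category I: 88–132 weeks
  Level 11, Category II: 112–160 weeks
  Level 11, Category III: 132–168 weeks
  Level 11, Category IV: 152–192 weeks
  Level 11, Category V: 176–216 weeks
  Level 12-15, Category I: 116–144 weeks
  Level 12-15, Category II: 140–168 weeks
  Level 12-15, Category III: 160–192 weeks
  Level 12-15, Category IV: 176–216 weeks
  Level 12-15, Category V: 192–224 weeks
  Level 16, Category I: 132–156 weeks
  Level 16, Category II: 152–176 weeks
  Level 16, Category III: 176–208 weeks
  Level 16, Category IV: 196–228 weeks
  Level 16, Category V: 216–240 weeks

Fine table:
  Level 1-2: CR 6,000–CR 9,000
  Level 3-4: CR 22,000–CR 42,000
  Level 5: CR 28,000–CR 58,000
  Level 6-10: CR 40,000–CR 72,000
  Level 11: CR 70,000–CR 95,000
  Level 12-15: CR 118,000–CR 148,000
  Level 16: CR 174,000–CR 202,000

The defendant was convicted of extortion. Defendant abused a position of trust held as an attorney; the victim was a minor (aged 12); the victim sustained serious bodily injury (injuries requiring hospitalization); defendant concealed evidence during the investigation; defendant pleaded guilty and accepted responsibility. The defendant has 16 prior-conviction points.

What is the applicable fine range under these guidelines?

Base offense level for extortion: 2.
A1 applies: 2 + 1 = 3.
A2 applies: 3 + 3 = 6.
A3 applies (level before this adjustment is 6 ≥ 3, so +5): 6 + 5 = 11.
A4 does not apply.
A5 applies: 11 − 2 = 9.
A6 does not apply.
A8 applies: 9 + 1 = 10.
Final offense level: 10.
Level 10 falls in the 6-10 band.
Fine table: Level 6-10 → CR 40,000–CR 72,000.

CR 40,000–CR 72,000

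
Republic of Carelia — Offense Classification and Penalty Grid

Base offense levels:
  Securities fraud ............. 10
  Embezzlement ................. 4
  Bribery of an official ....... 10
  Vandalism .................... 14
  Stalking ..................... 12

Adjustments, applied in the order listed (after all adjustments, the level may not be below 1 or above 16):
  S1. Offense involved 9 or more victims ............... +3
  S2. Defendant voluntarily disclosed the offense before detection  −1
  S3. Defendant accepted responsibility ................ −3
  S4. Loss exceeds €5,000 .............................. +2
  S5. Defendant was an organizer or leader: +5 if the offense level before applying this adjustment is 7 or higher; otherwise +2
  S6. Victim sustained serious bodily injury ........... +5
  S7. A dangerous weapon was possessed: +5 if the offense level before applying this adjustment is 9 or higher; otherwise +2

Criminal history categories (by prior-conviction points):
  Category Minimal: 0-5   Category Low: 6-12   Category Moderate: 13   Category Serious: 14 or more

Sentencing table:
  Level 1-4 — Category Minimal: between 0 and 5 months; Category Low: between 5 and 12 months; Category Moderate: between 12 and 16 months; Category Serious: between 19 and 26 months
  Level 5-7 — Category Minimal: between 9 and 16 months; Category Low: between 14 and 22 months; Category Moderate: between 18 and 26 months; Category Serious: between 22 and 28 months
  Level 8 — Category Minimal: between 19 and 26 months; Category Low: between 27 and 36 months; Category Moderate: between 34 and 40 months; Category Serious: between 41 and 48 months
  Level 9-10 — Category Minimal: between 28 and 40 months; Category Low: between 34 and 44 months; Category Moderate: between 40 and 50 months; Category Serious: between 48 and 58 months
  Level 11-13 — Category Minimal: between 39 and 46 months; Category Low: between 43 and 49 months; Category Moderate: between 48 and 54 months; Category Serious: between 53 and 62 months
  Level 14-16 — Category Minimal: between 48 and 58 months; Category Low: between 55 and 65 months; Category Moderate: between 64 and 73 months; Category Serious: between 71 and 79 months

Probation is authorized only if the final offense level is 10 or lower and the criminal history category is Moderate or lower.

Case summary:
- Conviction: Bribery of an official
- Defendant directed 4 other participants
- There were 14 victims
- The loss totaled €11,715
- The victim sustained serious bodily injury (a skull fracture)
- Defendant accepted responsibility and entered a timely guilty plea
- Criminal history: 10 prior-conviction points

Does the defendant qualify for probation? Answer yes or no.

No

Base offense level for bribery of an official: 10.
S1 applies: 10 + 3 = 13.
S2 does not apply.
S3 applies: 13 − 3 = 10.
S4 applies: 10 + 2 = 12.
S5 applies (level before this adjustment is 12 ≥ 7, so +5): 12 + 5 = 17.
S6 applies: 17 + 5 = 22.
Level 22 exceeds the maximum of 16; capped at 16.
Final offense level: 16.
Criminal history: 10 prior points → Category Low (6-12).
Level 16 falls in the 14-16 band.
Grid: Level 14-16 × Category Low = 55-65 months.
Probation check: level 16 > 10 and category Low ≤ Moderate → not eligible.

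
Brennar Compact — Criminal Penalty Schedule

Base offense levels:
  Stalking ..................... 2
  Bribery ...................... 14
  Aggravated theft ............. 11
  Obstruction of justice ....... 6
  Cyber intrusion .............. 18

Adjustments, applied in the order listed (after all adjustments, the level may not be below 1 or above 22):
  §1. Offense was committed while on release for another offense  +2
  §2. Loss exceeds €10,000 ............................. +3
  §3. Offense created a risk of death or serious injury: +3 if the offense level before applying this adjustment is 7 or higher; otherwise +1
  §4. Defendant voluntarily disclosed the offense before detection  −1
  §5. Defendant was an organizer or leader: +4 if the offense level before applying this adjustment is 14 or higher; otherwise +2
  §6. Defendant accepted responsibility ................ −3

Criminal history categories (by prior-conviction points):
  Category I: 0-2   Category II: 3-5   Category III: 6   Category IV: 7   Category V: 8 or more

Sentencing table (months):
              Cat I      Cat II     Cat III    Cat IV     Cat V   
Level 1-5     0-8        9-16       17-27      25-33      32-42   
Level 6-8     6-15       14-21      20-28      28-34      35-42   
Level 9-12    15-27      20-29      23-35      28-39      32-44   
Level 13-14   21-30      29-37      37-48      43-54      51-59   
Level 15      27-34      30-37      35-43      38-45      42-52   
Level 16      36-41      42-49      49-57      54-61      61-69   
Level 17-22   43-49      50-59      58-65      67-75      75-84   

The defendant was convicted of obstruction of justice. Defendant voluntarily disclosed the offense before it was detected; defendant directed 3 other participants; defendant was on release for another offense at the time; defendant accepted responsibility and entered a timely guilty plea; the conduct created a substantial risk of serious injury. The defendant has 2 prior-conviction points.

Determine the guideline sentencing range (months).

15-27 months

Base offense level for obstruction of justice: 6.
§1 applies: 6 + 2 = 8.
§2 does not apply.
§3 applies (level before this adjustment is 8 ≥ 7, so +3): 8 + 3 = 11.
§4 applies: 11 − 1 = 10.
§5 applies (level before this adjustment is 10 < 14, so +2): 10 + 2 = 12.
§6 applies: 12 − 3 = 9.
Final offense level: 9.
Criminal history: 2 prior points → Category I (0-2).
Level 9 falls in the 9-12 band.
Grid: Level 9-12 × Category I = 15-27 months.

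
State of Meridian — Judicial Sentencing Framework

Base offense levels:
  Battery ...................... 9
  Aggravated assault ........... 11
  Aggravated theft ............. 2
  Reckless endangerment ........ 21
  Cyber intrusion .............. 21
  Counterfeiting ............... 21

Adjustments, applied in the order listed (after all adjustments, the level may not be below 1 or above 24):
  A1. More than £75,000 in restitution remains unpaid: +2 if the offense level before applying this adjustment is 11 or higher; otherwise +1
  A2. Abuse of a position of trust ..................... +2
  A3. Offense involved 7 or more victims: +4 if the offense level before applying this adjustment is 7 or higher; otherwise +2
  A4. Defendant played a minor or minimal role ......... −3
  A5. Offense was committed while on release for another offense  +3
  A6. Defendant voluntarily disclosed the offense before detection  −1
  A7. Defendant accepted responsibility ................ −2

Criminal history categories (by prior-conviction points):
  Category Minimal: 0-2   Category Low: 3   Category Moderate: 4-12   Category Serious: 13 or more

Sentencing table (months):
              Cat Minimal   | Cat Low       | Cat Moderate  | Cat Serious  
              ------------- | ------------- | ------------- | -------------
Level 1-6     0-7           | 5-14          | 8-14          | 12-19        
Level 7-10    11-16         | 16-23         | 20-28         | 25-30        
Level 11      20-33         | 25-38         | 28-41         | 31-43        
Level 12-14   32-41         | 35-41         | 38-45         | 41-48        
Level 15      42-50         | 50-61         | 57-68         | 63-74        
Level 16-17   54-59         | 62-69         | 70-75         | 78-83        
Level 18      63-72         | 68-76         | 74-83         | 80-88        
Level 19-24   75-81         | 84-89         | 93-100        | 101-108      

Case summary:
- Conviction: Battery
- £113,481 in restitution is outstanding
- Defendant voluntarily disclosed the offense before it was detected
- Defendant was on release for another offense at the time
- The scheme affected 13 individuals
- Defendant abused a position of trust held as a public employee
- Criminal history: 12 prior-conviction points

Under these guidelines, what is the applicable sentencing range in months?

Base offense level for battery: 9.
A1 applies (level before this adjustment is 9 < 11, so +1): 9 + 1 = 10.
A2 applies: 10 + 2 = 12.
A3 applies (level before this adjustment is 12 ≥ 7, so +4): 12 + 4 = 16.
A5 applies: 16 + 3 = 19.
A6 applies: 19 − 1 = 18.
A7 does not apply.
Final offense level: 18.
Criminal history: 12 prior points → Category Moderate (4-12).
Level 18 falls in the 18 band.
Grid: Level 18 × Category Moderate = 74-83 months.

74-83 months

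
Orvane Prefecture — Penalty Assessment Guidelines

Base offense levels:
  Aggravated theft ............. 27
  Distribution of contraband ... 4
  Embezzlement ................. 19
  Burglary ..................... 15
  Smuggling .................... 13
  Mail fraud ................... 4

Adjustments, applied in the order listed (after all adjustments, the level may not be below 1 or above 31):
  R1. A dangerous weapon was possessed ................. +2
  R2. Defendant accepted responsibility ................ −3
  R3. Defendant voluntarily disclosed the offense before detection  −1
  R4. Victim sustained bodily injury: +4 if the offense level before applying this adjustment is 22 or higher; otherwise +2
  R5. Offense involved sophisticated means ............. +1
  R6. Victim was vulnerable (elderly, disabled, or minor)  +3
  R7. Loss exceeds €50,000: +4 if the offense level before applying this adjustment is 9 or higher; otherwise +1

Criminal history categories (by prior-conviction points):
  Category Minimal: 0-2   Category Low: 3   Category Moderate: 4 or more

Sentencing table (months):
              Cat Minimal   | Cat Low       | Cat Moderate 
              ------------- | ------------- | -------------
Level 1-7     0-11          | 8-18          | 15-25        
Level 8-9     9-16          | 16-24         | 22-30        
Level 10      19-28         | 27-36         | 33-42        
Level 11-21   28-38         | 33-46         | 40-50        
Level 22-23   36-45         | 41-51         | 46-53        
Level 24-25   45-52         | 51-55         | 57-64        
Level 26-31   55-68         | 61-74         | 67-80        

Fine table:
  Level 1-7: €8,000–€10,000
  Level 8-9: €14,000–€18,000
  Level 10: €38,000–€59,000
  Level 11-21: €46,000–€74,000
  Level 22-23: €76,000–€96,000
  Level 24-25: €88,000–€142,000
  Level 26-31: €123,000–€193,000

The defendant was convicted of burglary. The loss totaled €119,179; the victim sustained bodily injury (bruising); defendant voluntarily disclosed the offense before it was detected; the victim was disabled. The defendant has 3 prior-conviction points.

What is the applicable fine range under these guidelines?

Base offense level for burglary: 15.
R3 applies: 15 − 1 = 14.
R4 applies (level before this adjustment is 14 < 22, so +2): 14 + 2 = 16.
R6 applies: 16 + 3 = 19.
R7 applies (level before this adjustment is 19 ≥ 9, so +4): 19 + 4 = 23.
Final offense level: 23.
Level 23 falls in the 22-23 band.
Fine table: Level 22-23 → €76,000–€96,000.

€76,000–€96,000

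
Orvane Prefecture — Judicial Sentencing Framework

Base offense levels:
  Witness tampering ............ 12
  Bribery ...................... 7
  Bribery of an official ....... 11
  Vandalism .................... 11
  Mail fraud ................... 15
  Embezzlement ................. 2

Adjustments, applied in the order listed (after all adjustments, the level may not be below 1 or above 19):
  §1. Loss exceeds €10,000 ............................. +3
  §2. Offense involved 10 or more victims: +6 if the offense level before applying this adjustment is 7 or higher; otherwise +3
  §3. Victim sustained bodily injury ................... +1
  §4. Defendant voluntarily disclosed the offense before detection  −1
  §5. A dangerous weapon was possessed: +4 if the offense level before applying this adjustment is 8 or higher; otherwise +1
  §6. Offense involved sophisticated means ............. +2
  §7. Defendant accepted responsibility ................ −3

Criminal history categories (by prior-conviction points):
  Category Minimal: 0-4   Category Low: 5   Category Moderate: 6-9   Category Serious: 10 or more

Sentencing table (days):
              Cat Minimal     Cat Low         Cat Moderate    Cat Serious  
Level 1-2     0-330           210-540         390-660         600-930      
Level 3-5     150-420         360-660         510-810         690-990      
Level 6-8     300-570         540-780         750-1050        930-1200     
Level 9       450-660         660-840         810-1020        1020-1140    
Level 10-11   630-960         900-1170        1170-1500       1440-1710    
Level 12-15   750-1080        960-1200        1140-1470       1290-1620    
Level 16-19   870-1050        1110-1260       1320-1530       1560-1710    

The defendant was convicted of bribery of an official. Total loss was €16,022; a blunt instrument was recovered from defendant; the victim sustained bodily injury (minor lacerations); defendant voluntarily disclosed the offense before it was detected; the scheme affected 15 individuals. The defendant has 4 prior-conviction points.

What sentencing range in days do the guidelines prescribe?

Base offense level for bribery of an official: 11.
§1 applies: 11 + 3 = 14.
§2 applies (level before this adjustment is 14 ≥ 7, so +6): 14 + 6 = 20.
§3 applies: 20 + 1 = 21.
§4 applies: 21 − 1 = 20.
§5 applies (level before this adjustment is 20 ≥ 8, so +4): 20 + 4 = 24.
§6 does not apply.
§7 does not apply.
Level 24 exceeds the maximum of 19; capped at 19.
Final offense level: 19.
Criminal history: 4 prior points → Category Minimal (0-4).
Level 19 falls in the 16-19 band.
Grid: Level 16-19 × Category Minimal = 870-1050 days.

870-1050 days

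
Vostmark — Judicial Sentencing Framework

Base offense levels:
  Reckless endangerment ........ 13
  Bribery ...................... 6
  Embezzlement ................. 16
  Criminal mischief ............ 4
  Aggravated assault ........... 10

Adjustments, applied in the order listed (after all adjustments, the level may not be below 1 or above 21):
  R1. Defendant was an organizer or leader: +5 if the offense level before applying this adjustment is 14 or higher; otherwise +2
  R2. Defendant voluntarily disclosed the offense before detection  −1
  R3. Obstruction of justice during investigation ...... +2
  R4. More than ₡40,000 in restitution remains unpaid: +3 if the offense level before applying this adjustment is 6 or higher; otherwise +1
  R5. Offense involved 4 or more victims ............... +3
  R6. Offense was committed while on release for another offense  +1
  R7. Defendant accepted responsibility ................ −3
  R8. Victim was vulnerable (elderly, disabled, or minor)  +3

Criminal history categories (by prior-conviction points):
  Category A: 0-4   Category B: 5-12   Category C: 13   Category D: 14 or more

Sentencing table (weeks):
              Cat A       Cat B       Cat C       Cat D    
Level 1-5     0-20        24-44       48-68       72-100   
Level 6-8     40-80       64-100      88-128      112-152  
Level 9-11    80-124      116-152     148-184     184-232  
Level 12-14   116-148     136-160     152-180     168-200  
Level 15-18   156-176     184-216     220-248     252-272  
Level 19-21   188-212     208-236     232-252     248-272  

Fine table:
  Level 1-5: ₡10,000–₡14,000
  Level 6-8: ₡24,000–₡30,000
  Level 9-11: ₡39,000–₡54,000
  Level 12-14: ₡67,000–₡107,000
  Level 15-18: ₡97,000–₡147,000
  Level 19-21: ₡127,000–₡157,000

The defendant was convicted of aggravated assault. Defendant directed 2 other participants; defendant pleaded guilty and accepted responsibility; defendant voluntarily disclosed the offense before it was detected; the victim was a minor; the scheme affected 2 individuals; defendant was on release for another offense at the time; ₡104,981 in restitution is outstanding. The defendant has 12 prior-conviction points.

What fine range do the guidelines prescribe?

Base offense level for aggravated assault: 10.
R1 applies (level before this adjustment is 10 < 14, so +2): 10 + 2 = 12.
R2 applies: 12 − 1 = 11.
R4 applies (level before this adjustment is 11 ≥ 6, so +3): 11 + 3 = 14.
R5 does not apply.
R6 applies: 14 + 1 = 15.
R7 applies: 15 − 3 = 12.
R8 applies: 12 + 3 = 15.
Final offense level: 15.
Level 15 falls in the 15-18 band.
Fine table: Level 15-18 → ₡97,000–₡147,000.

₡97,000–₡147,000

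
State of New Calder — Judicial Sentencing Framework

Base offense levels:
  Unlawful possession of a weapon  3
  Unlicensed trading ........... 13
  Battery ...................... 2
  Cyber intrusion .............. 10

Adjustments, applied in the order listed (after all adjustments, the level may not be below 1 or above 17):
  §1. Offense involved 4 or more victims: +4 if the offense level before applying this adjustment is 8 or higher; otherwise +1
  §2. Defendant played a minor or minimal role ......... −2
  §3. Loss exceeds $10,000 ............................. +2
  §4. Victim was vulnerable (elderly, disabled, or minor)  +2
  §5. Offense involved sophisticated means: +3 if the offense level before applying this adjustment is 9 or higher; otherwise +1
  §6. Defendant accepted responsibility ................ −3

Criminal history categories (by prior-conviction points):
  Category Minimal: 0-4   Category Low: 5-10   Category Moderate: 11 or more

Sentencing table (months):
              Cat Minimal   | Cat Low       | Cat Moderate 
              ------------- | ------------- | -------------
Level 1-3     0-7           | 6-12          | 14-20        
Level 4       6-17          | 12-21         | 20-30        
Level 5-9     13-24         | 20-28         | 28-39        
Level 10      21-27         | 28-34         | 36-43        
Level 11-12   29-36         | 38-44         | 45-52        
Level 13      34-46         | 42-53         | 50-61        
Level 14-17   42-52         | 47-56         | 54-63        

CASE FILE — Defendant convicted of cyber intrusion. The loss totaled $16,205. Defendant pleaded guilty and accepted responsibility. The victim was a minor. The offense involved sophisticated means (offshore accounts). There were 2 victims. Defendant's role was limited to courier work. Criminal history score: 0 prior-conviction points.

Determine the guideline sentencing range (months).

Base offense level for cyber intrusion: 10.
§1 does not apply.
§2 applies: 10 − 2 = 8.
§3 applies: 8 + 2 = 10.
§4 applies: 10 + 2 = 12.
§5 applies (level before this adjustment is 12 ≥ 9, so +3): 12 + 3 = 15.
§6 applies: 15 − 3 = 12.
Final offense level: 12.
Criminal history: 0 prior points → Category Minimal (0-4).
Level 12 falls in the 11-12 band.
Grid: Level 11-12 × Category Minimal = 29-36 months.

29-36 months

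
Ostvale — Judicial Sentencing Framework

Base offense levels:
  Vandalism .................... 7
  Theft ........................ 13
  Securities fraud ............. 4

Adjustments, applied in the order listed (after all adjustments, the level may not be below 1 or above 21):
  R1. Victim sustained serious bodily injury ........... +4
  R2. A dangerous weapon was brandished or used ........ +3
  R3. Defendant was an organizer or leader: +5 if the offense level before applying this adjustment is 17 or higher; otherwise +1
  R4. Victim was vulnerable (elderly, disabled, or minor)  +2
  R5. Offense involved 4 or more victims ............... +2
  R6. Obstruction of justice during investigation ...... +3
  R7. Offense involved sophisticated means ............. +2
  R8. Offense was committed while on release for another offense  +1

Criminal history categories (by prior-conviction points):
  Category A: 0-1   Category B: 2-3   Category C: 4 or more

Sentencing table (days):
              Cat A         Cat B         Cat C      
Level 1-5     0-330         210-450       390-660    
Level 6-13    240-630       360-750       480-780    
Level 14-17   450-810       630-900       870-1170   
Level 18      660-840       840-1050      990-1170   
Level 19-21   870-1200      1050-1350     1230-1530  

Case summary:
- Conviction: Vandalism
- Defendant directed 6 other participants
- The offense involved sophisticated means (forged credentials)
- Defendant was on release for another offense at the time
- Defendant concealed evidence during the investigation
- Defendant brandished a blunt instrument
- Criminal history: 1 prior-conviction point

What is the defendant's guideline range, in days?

450-810 days

Base offense level for vandalism: 7.
R2 applies: 7 + 3 = 10.
R3 applies (level before this adjustment is 10 < 17, so +1): 10 + 1 = 11.
R4 does not apply.
R5 does not apply.
R6 applies: 11 + 3 = 14.
R7 applies: 14 + 2 = 16.
R8 applies: 16 + 1 = 17.
Final offense level: 17.
Criminal history: 1 prior point → Category A (0-1).
Level 17 falls in the 14-17 band.
Grid: Level 14-17 × Category A = 450-810 days.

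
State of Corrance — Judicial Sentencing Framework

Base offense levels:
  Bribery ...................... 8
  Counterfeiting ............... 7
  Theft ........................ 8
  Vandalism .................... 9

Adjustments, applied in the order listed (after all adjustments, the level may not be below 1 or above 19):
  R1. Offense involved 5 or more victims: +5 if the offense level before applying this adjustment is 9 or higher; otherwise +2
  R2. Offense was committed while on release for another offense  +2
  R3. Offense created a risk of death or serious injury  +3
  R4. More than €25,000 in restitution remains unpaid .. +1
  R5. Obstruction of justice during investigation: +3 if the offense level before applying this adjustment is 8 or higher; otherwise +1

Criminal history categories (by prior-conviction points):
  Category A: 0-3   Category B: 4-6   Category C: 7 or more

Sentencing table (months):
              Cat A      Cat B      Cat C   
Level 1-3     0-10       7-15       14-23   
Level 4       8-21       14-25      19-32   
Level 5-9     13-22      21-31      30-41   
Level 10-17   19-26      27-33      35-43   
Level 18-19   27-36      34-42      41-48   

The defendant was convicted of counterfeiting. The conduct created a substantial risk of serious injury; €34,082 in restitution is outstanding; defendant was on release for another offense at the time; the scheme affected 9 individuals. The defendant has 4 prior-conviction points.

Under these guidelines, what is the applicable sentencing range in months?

27-33 months

Base offense level for counterfeiting: 7.
R1 applies (level before this adjustment is 7 < 9, so +2): 7 + 2 = 9.
R2 applies: 9 + 2 = 11.
R3 applies: 11 + 3 = 14.
R4 applies: 14 + 1 = 15.
R5 does not apply.
Final offense level: 15.
Criminal history: 4 prior points → Category B (4-6).
Level 15 falls in the 10-17 band.
Grid: Level 10-17 × Category B = 27-33 months.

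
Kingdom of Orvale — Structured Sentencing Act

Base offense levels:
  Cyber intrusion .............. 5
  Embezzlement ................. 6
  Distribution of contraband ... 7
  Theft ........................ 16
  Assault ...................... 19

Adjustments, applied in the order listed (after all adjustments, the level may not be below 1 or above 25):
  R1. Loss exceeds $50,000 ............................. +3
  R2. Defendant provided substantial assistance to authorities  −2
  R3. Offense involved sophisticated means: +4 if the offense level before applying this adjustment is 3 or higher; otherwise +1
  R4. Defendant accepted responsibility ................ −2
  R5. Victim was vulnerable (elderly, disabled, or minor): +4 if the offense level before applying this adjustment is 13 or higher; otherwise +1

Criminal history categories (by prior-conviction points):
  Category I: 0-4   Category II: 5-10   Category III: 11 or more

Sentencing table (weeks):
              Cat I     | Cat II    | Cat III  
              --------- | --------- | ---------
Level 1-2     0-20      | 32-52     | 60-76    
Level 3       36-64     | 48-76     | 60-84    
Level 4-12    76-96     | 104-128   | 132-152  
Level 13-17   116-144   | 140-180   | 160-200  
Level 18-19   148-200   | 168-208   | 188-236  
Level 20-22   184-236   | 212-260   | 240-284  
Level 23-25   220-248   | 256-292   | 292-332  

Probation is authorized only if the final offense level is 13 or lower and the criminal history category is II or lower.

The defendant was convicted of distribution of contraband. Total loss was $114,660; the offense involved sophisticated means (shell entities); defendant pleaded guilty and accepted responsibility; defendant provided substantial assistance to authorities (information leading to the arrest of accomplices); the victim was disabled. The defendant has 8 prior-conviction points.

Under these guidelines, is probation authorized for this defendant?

Yes

Base offense level for distribution of contraband: 7.
R1 applies: 7 + 3 = 10.
R2 applies: 10 − 2 = 8.
R3 applies (level before this adjustment is 8 ≥ 3, so +4): 8 + 4 = 12.
R4 applies: 12 − 2 = 10.
R5 applies (level before this adjustment is 10 < 13, so +1): 10 + 1 = 11.
Final offense level: 11.
Criminal history: 8 prior points → Category II (5-10).
Level 11 falls in the 4-12 band.
Grid: Level 4-12 × Category II = 104-128 weeks.
Probation check: level 11 ≤ 13 and category II ≤ II → eligible.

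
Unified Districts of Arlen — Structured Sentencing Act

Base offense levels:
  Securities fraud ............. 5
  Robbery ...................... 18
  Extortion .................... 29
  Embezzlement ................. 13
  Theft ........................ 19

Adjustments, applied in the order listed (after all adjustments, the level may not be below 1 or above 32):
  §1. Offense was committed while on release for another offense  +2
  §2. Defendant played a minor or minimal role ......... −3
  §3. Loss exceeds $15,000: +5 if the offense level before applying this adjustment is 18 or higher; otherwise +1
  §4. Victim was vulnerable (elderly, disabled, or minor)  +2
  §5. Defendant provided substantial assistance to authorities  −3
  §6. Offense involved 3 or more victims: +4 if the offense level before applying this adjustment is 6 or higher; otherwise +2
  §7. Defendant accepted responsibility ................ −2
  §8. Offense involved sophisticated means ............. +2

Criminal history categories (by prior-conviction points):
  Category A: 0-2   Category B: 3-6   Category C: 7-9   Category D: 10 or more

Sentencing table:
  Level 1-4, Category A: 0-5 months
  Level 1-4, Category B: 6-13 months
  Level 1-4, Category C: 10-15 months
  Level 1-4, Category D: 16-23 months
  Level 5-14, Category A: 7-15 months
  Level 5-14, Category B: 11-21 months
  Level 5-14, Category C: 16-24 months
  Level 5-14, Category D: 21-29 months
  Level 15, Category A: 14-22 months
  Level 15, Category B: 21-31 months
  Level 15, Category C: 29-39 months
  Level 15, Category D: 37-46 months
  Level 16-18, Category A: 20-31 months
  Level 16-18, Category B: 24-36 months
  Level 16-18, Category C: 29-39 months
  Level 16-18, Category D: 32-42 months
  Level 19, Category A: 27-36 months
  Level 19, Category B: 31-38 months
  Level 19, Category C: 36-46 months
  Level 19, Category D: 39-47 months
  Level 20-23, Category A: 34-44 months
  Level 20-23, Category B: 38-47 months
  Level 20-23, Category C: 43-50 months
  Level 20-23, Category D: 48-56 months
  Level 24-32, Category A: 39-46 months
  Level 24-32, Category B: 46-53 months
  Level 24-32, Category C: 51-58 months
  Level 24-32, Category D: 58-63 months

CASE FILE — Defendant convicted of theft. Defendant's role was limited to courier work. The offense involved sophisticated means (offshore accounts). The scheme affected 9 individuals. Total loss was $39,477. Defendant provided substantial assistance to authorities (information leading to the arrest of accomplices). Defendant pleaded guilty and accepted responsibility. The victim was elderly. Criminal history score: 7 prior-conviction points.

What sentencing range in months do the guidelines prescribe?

Base offense level for theft: 19.
§2 applies: 19 − 3 = 16.
§3 applies (level before this adjustment is 16 < 18, so +1): 16 + 1 = 17.
§4 applies: 17 + 2 = 19.
§5 applies: 19 − 3 = 16.
§6 applies (level before this adjustment is 16 ≥ 6, so +4): 16 + 4 = 20.
§7 applies: 20 − 2 = 18.
§8 applies: 18 + 2 = 20.
Final offense level: 20.
Criminal history: 7 prior points → Category C (7-9).
Level 20 falls in the 20-23 band.
Grid: Level 20-23 × Category C = 43-50 months.

43-50 months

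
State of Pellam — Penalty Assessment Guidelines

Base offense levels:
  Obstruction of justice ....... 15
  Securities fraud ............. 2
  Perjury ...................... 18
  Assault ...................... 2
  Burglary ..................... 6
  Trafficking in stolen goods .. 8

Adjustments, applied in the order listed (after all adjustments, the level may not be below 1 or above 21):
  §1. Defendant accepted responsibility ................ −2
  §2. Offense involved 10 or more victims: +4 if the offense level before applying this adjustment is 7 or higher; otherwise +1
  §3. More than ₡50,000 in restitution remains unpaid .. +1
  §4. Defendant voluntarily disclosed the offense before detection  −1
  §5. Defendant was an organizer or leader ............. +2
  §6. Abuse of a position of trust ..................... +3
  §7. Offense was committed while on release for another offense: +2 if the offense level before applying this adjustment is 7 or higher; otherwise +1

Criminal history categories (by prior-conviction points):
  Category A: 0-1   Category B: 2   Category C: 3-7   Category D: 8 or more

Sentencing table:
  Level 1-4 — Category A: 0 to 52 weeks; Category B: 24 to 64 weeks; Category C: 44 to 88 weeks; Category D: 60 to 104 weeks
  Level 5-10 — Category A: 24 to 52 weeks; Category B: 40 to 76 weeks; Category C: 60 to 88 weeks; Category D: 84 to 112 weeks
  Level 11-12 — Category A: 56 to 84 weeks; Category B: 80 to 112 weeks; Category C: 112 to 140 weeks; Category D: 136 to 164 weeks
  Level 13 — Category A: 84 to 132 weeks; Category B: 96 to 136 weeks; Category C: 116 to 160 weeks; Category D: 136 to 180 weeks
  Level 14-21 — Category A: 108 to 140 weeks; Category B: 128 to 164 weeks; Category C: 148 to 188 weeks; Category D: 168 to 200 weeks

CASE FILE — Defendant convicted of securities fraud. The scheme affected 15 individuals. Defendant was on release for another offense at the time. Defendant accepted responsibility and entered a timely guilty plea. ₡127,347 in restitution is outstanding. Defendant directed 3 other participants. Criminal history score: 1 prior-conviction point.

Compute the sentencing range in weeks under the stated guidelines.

24-52 weeks

Base offense level for securities fraud: 2.
§1 applies: 2 − 2 = 0.
§2 applies (level before this adjustment is 0 < 7, so +1): 0 + 1 = 1.
§3 applies: 1 + 1 = 2.
§5 applies: 2 + 2 = 4.
§6 does not apply.
§7 applies (level before this adjustment is 4 < 7, so +1): 4 + 1 = 5.
Final offense level: 5.
Criminal history: 1 prior point → Category A (0-1).
Level 5 falls in the 5-10 band.
Grid: Level 5-10 × Category A = 24-52 weeks.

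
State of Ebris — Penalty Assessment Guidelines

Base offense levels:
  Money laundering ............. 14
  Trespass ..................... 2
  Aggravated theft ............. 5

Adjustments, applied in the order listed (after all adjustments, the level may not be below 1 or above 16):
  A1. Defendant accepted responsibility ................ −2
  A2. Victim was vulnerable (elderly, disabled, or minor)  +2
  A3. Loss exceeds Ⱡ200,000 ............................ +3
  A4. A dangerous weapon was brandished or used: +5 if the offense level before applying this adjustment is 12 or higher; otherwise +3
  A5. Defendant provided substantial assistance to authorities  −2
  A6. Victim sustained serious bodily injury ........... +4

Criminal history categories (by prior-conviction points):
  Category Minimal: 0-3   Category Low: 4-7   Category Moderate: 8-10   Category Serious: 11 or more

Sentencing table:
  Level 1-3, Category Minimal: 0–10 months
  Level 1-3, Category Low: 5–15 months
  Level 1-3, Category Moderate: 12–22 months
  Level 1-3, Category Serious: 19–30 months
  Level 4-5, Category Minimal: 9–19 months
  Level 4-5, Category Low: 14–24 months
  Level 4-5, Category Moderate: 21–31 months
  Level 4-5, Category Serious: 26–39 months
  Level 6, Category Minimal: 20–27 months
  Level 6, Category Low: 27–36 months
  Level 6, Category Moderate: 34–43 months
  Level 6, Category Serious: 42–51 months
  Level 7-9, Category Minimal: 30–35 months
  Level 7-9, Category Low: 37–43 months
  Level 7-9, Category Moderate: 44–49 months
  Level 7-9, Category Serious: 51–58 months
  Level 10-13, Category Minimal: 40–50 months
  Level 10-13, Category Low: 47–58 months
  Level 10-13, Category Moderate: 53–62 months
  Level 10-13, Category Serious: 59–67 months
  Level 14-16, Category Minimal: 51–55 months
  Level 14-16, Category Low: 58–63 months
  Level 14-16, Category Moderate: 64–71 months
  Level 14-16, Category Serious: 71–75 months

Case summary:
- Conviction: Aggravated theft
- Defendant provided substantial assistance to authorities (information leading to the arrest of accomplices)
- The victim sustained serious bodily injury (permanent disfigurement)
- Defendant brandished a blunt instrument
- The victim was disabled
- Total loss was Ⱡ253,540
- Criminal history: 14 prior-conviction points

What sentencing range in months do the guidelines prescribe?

71-75 months

Base offense level for aggravated theft: 5.
A1 does not apply.
A2 applies: 5 + 2 = 7.
A3 applies: 7 + 3 = 10.
A4 applies (level before this adjustment is 10 < 12, so +3): 10 + 3 = 13.
A5 applies: 13 − 2 = 11.
A6 applies: 11 + 4 = 15.
Final offense level: 15.
Criminal history: 14 prior points → Category Serious (11+).
Level 15 falls in the 14-16 band.
Grid: Level 14-16 × Category Serious = 71-75 months.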